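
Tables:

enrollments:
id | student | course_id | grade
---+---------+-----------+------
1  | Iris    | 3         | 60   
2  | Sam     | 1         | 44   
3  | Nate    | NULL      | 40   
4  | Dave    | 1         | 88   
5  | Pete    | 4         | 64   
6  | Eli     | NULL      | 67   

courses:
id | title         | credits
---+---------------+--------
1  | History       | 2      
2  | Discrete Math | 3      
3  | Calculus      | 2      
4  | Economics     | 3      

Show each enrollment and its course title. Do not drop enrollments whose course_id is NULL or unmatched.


LEFT JOIN keeps every row from enrollments (the left table); where course_id has no match in courses, the course columns become NULL. Walk through each enrollment:
  - enrollment 1 (Iris): course_id=3 -> matches Calculus
  - enrollment 2 (Sam): course_id=1 -> matches History
  - enrollment 3 (Nate): course_id=NULL, no match -> kept with NULL
  - enrollment 4 (Dave): course_id=1 -> matches History
  - enrollment 5 (Pete): course_id=4 -> matches Economics
  - enrollment 6 (Eli): course_id=NULL, no match -> kept with NULL
All 6 rows appear; 2 have NULL course.

SQL:
SELECT a.student, b.title AS course
FROM enrollments a
LEFT JOIN courses b ON a.course_id = b.id

Result:
student | course   
--------+----------
Iris    | Calculus 
Sam     | History  
Nate    | NULL     
Dave    | History  
Pete    | Economics
Eli     | NULL     


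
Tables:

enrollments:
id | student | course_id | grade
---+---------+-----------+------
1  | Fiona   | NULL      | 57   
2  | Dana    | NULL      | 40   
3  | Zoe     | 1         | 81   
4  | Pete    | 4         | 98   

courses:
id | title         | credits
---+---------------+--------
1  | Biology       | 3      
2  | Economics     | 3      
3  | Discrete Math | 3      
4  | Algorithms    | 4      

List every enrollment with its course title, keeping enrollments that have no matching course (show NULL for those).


LEFT JOIN keeps every row from enrollments (the left table); where course_id has no match in courses, the course columns become NULL. Walk through each enrollment:
  - enrollment 1 (Fiona): course_id=NULL, no match -> kept with NULL
  - enrollment 2 (Dana): course_id=NULL, no match -> kept with NULL
  - enrollment 3 (Zoe): course_id=1 -> matches Biology
  - enrollment 4 (Pete): course_id=4 -> matches Algorithms
All 4 rows appear; 2 have NULL course.

SQL:
SELECT a.student, b.title AS course
FROM enrollments a
LEFT JOIN courses b ON a.course_id = b.id

Result:
student | course    
--------+-----------
Fiona   | NULL      
Dana    | NULL      
Zoe     | Biology   
Pete    | Algorithms


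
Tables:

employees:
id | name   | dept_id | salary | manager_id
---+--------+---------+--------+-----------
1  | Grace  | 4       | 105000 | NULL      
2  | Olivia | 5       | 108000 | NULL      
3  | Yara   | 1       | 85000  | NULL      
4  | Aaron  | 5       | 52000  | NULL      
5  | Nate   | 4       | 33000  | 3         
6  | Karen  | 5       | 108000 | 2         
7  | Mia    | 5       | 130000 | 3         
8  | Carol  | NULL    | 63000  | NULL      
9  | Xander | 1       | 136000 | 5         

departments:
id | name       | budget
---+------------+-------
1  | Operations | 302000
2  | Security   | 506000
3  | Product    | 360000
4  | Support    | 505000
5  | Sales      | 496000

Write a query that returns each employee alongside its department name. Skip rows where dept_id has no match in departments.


INNER JOIN keeps only employees rows whose dept_id matches an id in departments. Walk through each employee:
  - employee 1 (Grace): dept_id=4 -> matches Support
  - employee 2 (Olivia): dept_id=5 -> matches Sales
  - employee 3 (Yara): dept_id=1 -> matches Operations
  - employee 4 (Aaron): dept_id=5 -> matches Sales
  - employee 5 (Nate): dept_id=4 -> matches Support
  - employee 6 (Karen): dept_id=5 -> matches Sales
  - employee 7 (Mia): dept_id=5 -> matches Sales
  - employee 8 (Carol): dept_id=NULL, no match -> dropped
  - employee 9 (Xander): dept_id=1 -> matches Operations
So 1 of 9 rows is dropped.

SQL:
SELECT a.name, b.name AS department
FROM employees a
INNER JOIN departments b ON a.dept_id = b.id

Result:
name   | department
-------+-----------
Grace  | Support   
Olivia | Sales     
Yara   | Operations
Aaron  | Sales     
Nate   | Support   
Karen  | Sales     
Mia    | Sales     
Xander | Operations


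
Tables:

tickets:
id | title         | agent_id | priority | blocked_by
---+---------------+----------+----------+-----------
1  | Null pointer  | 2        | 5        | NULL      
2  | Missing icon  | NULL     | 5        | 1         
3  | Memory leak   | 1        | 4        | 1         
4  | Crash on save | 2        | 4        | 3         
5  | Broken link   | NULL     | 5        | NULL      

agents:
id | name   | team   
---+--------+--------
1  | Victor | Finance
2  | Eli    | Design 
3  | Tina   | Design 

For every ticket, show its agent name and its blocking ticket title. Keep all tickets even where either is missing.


Two LEFT JOINs from the same base table tickets: one to agents via agent_id, one to tickets itself via blocked_by. Both are LEFT so every ticket is preserved.
Match against agents:
  - ticket 1 (Null pointer): agent_id=2 -> matches Eli
  - ticket 2 (Missing icon): agent_id=NULL, no match -> kept with NULL
  - ticket 3 (Memory leak): agent_id=1 -> matches Victor
  - ticket 4 (Crash on save): agent_id=2 -> matches Eli
  - ticket 5 (Broken link): agent_id=NULL, no match -> kept with NULL
Match against tickets (self):
  - ticket 1 (Null pointer): blocked_by=NULL -> NULL
  - ticket 2 (Missing icon): blocked_by=1 -> Null pointer
  - ticket 3 (Memory leak): blocked_by=1 -> Null pointer
  - ticket 4 (Crash on save): blocked_by=3 -> Memory leak
  - ticket 5 (Broken link): blocked_by=NULL -> NULL

SQL:
SELECT a.title, b.name AS agent, c.title AS blocked_by
FROM tickets a
LEFT JOIN agents b ON a.agent_id = b.id
LEFT JOIN tickets c ON a.blocked_by = c.id

Result:
title         | agent  | blocked_by  
--------------+--------+-------------
Null pointer  | Eli    | NULL        
Missing icon  | NULL   | Null pointer
Memory leak   | Victor | Null pointer
Crash on save | Eli    | Memory leak 
Broken link   | NULL   | NULL        


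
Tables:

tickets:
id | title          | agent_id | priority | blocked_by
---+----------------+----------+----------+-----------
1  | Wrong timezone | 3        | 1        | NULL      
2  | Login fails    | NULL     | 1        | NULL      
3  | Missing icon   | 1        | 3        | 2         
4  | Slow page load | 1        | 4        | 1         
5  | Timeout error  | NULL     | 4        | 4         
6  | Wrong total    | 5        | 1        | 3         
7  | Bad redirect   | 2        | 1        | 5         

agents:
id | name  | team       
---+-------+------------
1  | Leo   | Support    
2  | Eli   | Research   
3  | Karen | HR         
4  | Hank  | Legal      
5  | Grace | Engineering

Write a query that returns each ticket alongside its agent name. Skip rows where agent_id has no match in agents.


INNER JOIN keeps only tickets rows whose agent_id matches an id in agents. Walk through each ticket:
  - ticket 1 (Wrong timezone): agent_id=3 -> matches Karen
  - ticket 2 (Login fails): agent_id=NULL, no match -> dropped
  - ticket 3 (Missing icon): agent_id=1 -> matches Leo
  - ticket 4 (Slow page load): agent_id=1 -> matches Leo
  - ticket 5 (Timeout error): agent_id=NULL, no match -> dropped
  - ticket 6 (Wrong total): agent_id=5 -> matches Grace
  - ticket 7 (Bad redirect): agent_id=2 -> matches Eli
So 2 of 7 rows are dropped.

SQL:
SELECT a.title, b.name AS agent
FROM tickets a
INNER JOIN agents b ON a.agent_id = b.id

Result:
title          | agent
---------------+------
Wrong timezone | Karen
Missing icon   | Leo  
Slow page load | Leo  
Wrong total    | Grace
Bad redirect   | Eli  


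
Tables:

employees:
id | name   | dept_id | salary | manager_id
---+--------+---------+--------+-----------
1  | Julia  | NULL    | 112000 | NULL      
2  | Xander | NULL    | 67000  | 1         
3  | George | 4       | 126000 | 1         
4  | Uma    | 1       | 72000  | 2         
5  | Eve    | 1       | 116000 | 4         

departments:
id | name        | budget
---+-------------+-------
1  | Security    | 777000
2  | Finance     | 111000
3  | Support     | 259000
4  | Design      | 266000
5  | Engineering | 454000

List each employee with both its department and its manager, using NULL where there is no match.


Two LEFT JOINs from the same base table employees: one to departments via dept_id, one to employees itself via manager_id. Both are LEFT so every employee is preserved.
Match against departments:
  - employee 1 (Julia): dept_id=NULL, no match -> kept with NULL
  - employee 2 (Xander): dept_id=NULL, no match -> kept with NULL
  - employee 3 (George): dept_id=4 -> matches Design
  - employee 4 (Uma): dept_id=1 -> matches Security
  - employee 5 (Eve): dept_id=1 -> matches Security
Match against employees (self):
  - employee 1 (Julia): manager_id=NULL -> NULL
  - employee 2 (Xander): manager_id=1 -> Julia
  - employee 3 (George): manager_id=1 -> Julia
  - employee 4 (Uma): manager_id=2 -> Xander
  - employee 5 (Eve): manager_id=4 -> Uma

SQL:
SELECT a.name, b.name AS department, c.name AS manager
FROM employees a
LEFT JOIN departments b ON a.dept_id = b.id
LEFT JOIN employees c ON a.manager_id = c.id

Result:
name   | department | manager
-------+------------+--------
Julia  | NULL       | NULL   
Xander | NULL       | Julia  
George | Design     | Julia  
Uma    | Security   | Xander 
Eve    | Security   | Uma    


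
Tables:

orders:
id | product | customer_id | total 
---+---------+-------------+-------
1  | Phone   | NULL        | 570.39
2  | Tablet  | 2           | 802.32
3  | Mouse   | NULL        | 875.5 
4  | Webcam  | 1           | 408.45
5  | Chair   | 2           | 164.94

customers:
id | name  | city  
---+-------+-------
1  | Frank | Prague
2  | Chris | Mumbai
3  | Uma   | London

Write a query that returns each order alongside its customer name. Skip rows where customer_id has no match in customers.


INNER JOIN keeps only orders rows whose customer_id matches an id in customers. Walk through each order:
  - order 1 (Phone): customer_id=NULL, no match -> dropped
  - order 2 (Tablet): customer_id=2 -> matches Chris
  - order 3 (Mouse): customer_id=NULL, no match -> dropped
  - order 4 (Webcam): customer_id=1 -> matches Frank
  - order 5 (Chair): customer_id=2 -> matches Chris
So 2 of 5 rows are dropped.

SQL:
SELECT a.product, b.name AS customer
FROM orders a
INNER JOIN customers b ON a.customer_id = b.id

Result:
product | customer
--------+---------
Tablet  | Chris   
Webcam  | Frank   
Chair   | Chris   


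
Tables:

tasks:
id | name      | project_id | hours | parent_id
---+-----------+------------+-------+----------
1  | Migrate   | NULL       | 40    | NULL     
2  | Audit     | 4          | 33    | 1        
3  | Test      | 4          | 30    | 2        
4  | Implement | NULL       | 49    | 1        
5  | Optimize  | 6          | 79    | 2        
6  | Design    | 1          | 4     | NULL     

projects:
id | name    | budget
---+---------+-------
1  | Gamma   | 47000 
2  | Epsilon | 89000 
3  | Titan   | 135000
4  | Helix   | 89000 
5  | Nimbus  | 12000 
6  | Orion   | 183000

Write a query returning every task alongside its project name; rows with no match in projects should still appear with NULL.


LEFT JOIN keeps every row from tasks (the left table); where project_id has no match in projects, the project columns become NULL. Walk through each task:
  - task 1 (Migrate): project_id=NULL, no match -> kept with NULL
  - task 2 (Audit): project_id=4 -> matches Helix
  - task 3 (Test): project_id=4 -> matches Helix
  - task 4 (Implement): project_id=NULL, no match -> kept with NULL
  - task 5 (Optimize): project_id=6 -> matches Orion
  - task 6 (Design): project_id=1 -> matches Gamma
All 6 rows appear; 2 have NULL project.

SQL:
SELECT a.name, b.name AS project
FROM tasks a
LEFT JOIN projects b ON a.project_id = b.id

Result:
name      | project
----------+--------
Migrate   | NULL   
Audit     | Helix  
Test      | Helix  
Implement | NULL   
Optimize  | Orion  
Design    | Gamma  


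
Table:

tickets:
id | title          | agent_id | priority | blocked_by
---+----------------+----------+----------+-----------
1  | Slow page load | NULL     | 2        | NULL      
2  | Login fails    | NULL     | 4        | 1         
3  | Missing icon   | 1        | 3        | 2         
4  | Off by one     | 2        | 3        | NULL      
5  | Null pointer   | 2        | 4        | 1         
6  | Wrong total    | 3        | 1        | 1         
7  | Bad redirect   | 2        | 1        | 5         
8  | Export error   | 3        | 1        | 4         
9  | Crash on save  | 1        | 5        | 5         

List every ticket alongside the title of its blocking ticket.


This is a self-join: tickets is joined to a second copy of itself, matching each row's blocked_by to another row's id. Use LEFT JOIN so rows with blocked_by=NULL are kept.
  - ticket 1 (Slow page load): blocked_by=NULL -> NULL
  - ticket 2 (Login fails): blocked_by=1 -> Slow page load
  - ticket 3 (Missing icon): blocked_by=2 -> Login fails
  - ticket 4 (Off by one): blocked_by=NULL -> NULL
  - ticket 5 (Null pointer): blocked_by=1 -> Slow page load
  - ticket 6 (Wrong total): blocked_by=1 -> Slow page load
  - ticket 7 (Bad redirect): blocked_by=5 -> Null pointer
  - ticket 8 (Export error): blocked_by=4 -> Off by one
  - ticket 9 (Crash on save): blocked_by=5 -> Null pointer

SQL:
SELECT a.title AS item, b.title AS blocked_by
FROM tickets a
LEFT JOIN tickets b ON a.blocked_by = b.id

Result:
item           | blocked_by    
---------------+---------------
Slow page load | NULL          
Login fails    | Slow page load
Missing icon   | Login fails   
Off by one     | NULL          
Null pointer   | Slow page load
Wrong total    | Slow page load
Bad redirect   | Null pointer  
Export error   | Off by one    
Crash on save  | Null pointer  


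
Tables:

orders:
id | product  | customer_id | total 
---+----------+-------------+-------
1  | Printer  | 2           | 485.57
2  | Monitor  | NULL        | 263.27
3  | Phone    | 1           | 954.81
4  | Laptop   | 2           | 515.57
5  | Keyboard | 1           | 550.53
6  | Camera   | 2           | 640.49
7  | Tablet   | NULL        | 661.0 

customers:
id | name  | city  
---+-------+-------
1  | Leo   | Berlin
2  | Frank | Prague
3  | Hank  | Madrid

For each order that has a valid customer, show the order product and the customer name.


INNER JOIN keeps only orders rows whose customer_id matches an id in customers. Walk through each order:
  - order 1 (Printer): customer_id=2 -> matches Frank
  - order 2 (Monitor): customer_id=NULL, no match -> dropped
  - order 3 (Phone): customer_id=1 -> matches Leo
  - order 4 (Laptop): customer_id=2 -> matches Frank
  - order 5 (Keyboard): customer_id=1 -> matches Leo
  - order 6 (Camera): customer_id=2 -> matches Frank
  - order 7 (Tablet): customer_id=NULL, no match -> dropped
So 2 of 7 rows are dropped.

SQL:
SELECT a.product, b.name AS customer
FROM orders a
INNER JOIN customers b ON a.customer_id = b.id

Result:
product  | customer
---------+---------
Printer  | Frank   
Phone    | Leo     
Laptop   | Frank   
Keyboard | Leo     
Camera   | Frank   


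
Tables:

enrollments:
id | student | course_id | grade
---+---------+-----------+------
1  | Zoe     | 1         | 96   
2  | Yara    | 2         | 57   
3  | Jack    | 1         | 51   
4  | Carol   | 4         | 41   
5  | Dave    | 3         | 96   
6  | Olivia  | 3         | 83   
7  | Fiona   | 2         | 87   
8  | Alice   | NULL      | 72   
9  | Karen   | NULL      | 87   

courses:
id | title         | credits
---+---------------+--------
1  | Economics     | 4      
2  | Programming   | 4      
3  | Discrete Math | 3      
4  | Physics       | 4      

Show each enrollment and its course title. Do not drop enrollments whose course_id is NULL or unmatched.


LEFT JOIN keeps every row from enrollments (the left table); where course_id has no match in courses, the course columns become NULL. Walk through each enrollment:
  - enrollment 1 (Zoe): course_id=1 -> matches Economics
  - enrollment 2 (Yara): course_id=2 -> matches Programming
  - enrollment 3 (Jack): course_id=1 -> matches Economics
  - enrollment 4 (Carol): course_id=4 -> matches Physics
  - enrollment 5 (Dave): course_id=3 -> matches Discrete Math
  - enrollment 6 (Olivia): course_id=3 -> matches Discrete Math
  - enrollment 7 (Fiona): course_id=2 -> matches Programming
  - enrollment 8 (Alice): course_id=NULL, no match -> kept with NULL
  - enrollment 9 (Karen): course_id=NULL, no match -> kept with NULL
All 9 rows appear; 2 have NULL course.

SQL:
SELECT a.student, b.title AS course
FROM enrollments a
LEFT JOIN courses b ON a.course_id = b.id

Result:
student | course       
--------+--------------
Zoe     | Economics    
Yara    | Programming  
Jack    | Economics    
Carol   | Physics      
Dave    | Discrete Math
Olivia  | Discrete Math
Fiona   | Programming  
Alice   | NULL         
Karen   | NULL         


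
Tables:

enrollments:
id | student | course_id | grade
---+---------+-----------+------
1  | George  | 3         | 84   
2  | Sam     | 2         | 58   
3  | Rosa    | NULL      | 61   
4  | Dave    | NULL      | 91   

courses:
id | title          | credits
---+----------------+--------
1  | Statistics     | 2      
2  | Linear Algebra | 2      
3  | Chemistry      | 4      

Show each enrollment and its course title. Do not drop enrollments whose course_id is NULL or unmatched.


LEFT JOIN keeps every row from enrollments (the left table); where course_id has no match in courses, the course columns become NULL. Walk through each enrollment:
  - enrollment 1 (George): course_id=3 -> matches Chemistry
  - enrollment 2 (Sam): course_id=2 -> matches Linear Algebra
  - enrollment 3 (Rosa): course_id=NULL, no match -> kept with NULL
  - enrollment 4 (Dave): course_id=NULL, no match -> kept with NULL
All 4 rows appear; 2 have NULL course.

SQL:
SELECT a.student, b.title AS course
FROM enrollments a
LEFT JOIN courses b ON a.course_id = b.id

Result:
student | course        
--------+---------------
George  | Chemistry     
Sam     | Linear Algebra
Rosa    | NULL          
Dave    | NULL          


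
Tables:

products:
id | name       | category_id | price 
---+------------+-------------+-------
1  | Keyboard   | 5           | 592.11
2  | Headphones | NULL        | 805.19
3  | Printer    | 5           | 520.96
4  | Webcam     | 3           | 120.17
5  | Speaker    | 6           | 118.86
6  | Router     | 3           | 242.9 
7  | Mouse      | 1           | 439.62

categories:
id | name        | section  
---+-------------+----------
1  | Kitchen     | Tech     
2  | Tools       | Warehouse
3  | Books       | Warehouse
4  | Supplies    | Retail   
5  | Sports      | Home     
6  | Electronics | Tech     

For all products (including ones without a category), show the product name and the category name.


LEFT JOIN keeps every row from products (the left table); where category_id has no match in categories, the category columns become NULL. Walk through each product:
  - product 1 (Keyboard): category_id=5 -> matches Sports
  - product 2 (Headphones): category_id=NULL, no match -> kept with NULL
  - product 3 (Printer): category_id=5 -> matches Sports
  - product 4 (Webcam): category_id=3 -> matches Books
  - product 5 (Speaker): category_id=6 -> matches Electronics
  - product 6 (Router): category_id=3 -> matches Books
  - product 7 (Mouse): category_id=1 -> matches Kitchen
All 7 rows appear; 1 has NULL category.

SQL:
SELECT a.name, b.name AS category
FROM products a
LEFT JOIN categories b ON a.category_id = b.id

Result:
name       | category   
-----------+------------
Keyboard   | Sports     
Headphones | NULL       
Printer    | Sports     
Webcam     | Books      
Speaker    | Electronics
Router     | Books      
Mouse      | Kitchen    


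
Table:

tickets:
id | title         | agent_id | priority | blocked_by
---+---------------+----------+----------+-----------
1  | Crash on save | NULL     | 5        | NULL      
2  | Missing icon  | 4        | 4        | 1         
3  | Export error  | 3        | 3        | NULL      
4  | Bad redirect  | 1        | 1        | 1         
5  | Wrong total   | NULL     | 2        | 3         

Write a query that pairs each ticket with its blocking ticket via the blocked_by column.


This is a self-join: tickets is joined to a second copy of itself, matching each row's blocked_by to another row's id. Use LEFT JOIN so rows with blocked_by=NULL are kept.
  - ticket 1 (Crash on save): blocked_by=NULL -> NULL
  - ticket 2 (Missing icon): blocked_by=1 -> Crash on save
  - ticket 3 (Export error): blocked_by=NULL -> NULL
  - ticket 4 (Bad redirect): blocked_by=1 -> Crash on save
  - ticket 5 (Wrong total): blocked_by=3 -> Export error

SQL:
SELECT a.title AS item, b.title AS blocked_by
FROM tickets a
LEFT JOIN tickets b ON a.blocked_by = b.id

Result:
item          | blocked_by   
--------------+--------------
Crash on save | NULL         
Missing icon  | Crash on save
Export error  | NULL         
Bad redirect  | Crash on save
Wrong total   | Export error 


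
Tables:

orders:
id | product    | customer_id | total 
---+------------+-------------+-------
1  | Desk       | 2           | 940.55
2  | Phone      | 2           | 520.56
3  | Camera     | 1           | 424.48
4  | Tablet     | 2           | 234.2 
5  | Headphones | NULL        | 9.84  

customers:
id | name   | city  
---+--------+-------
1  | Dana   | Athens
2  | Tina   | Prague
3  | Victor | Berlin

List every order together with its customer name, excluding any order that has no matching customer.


INNER JOIN keeps only orders rows whose customer_id matches an id in customers. Walk through each order:
  - order 1 (Desk): customer_id=2 -> matches Tina
  - order 2 (Phone): customer_id=2 -> matches Tina
  - order 3 (Camera): customer_id=1 -> matches Dana
  - order 4 (Tablet): customer_id=2 -> matches Tina
  - order 5 (Headphones): customer_id=NULL, no match -> dropped
So 1 of 5 rows is dropped.

SQL:
SELECT a.product, b.name AS customer
FROM orders a
INNER JOIN customers b ON a.customer_id = b.id

Result:
product | customer
--------+---------
Desk    | Tina    
Phone   | Tina    
Camera  | Dana    
Tablet  | Tina    


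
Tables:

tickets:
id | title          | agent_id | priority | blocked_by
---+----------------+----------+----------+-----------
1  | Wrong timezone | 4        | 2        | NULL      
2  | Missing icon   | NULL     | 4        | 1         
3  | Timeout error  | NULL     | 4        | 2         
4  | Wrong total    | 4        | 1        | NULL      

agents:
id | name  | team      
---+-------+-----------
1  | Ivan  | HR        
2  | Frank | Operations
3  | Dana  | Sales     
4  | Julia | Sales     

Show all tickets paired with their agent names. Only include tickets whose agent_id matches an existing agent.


INNER JOIN keeps only tickets rows whose agent_id matches an id in agents. Walk through each ticket:
  - ticket 1 (Wrong timezone): agent_id=4 -> matches Julia
  - ticket 2 (Missing icon): agent_id=NULL, no match -> dropped
  - ticket 3 (Timeout error): agent_id=NULL, no match -> dropped
  - ticket 4 (Wrong total): agent_id=4 -> matches Julia
So 2 of 4 rows are dropped.

SQL:
SELECT a.title, b.name AS agent
FROM tickets a
INNER JOIN agents b ON a.agent_id = b.id

Result:
title          | agent
---------------+------
Wrong timezone | Julia
Wrong total    | Julia


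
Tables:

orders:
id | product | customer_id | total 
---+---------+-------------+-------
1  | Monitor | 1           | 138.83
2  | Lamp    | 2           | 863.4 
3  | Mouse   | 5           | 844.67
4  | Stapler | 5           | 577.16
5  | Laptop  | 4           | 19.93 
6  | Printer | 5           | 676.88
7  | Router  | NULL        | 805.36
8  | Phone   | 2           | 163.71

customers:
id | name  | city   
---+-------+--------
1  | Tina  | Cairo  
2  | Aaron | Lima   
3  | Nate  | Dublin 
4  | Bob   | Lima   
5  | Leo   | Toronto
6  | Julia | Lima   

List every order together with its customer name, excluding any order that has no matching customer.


INNER JOIN keeps only orders rows whose customer_id matches an id in customers. Walk through each order:
  - order 1 (Monitor): customer_id=1 -> matches Tina
  - order 2 (Lamp): customer_id=2 -> matches Aaron
  - order 3 (Mouse): customer_id=5 -> matches Leo
  - order 4 (Stapler): customer_id=5 -> matches Leo
  - order 5 (Laptop): customer_id=4 -> matches Bob
  - order 6 (Printer): customer_id=5 -> matches Leo
  - order 7 (Router): customer_id=NULL, no match -> dropped
  - order 8 (Phone): customer_id=2 -> matches Aaron
So 1 of 8 rows is dropped.

SQL:
SELECT a.product, b.name AS customer
FROM orders a
INNER JOIN customers b ON a.customer_id = b.id

Result:
product | customer
--------+---------
Monitor | Tina    
Lamp    | Aaron   
Mouse   | Leo     
Stapler | Leo     
Laptop  | Bob     
Printer | Leo     
Phone   | Aaron   


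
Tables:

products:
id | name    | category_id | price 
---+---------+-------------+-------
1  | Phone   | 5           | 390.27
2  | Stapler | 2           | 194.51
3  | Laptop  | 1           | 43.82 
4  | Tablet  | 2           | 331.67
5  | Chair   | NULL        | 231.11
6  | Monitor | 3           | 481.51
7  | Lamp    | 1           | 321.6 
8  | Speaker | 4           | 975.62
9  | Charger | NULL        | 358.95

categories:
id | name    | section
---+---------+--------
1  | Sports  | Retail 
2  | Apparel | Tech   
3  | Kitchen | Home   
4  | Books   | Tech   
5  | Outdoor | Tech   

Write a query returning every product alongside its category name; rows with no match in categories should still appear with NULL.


LEFT JOIN keeps every row from products (the left table); where category_id has no match in categories, the category columns become NULL. Walk through each product:
  - product 1 (Phone): category_id=5 -> matches Outdoor
  - product 2 (Stapler): category_id=2 -> matches Apparel
  - product 3 (Laptop): category_id=1 -> matches Sports
  - product 4 (Tablet): category_id=2 -> matches Apparel
  - product 5 (Chair): category_id=NULL, no match -> kept with NULL
  - product 6 (Monitor): category_id=3 -> matches Kitchen
  - product 7 (Lamp): category_id=1 -> matches Sports
  - product 8 (Speaker): category_id=4 -> matches Books
  - product 9 (Charger): category_id=NULL, no match -> kept with NULL
All 9 rows appear; 2 have NULL category.

SQL:
SELECT a.name, b.name AS category
FROM products a
LEFT JOIN categories b ON a.category_id = b.id

Result:
name    | category
--------+---------
Phone   | Outdoor 
Stapler | Apparel 
Laptop  | Sports  
Tablet  | Apparel 
Chair   | NULL    
Monitor | Kitchen 
Lamp    | Sports  
Speaker | Books   
Charger | NULL    


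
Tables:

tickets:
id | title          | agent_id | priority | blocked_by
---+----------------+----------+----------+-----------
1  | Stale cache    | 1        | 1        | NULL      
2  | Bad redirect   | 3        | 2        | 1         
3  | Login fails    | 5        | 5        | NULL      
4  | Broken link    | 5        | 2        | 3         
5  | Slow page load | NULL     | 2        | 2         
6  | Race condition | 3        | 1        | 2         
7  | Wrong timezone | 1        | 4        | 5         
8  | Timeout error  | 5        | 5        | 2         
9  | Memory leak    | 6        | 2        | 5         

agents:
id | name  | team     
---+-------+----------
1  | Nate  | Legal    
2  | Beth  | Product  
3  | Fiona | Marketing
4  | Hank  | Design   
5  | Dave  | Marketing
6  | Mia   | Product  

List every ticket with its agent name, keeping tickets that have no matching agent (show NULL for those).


LEFT JOIN keeps every row from tickets (the left table); where agent_id has no match in agents, the agent columns become NULL. Walk through each ticket:
  - ticket 1 (Stale cache): agent_id=1 -> matches Nate
  - ticket 2 (Bad redirect): agent_id=3 -> matches Fiona
  - ticket 3 (Login fails): agent_id=5 -> matches Dave
  - ticket 4 (Broken link): agent_id=5 -> matches Dave
  - ticket 5 (Slow page load): agent_id=NULL, no match -> kept with NULL
  - ticket 6 (Race condition): agent_id=3 -> matches Fiona
  - ticket 7 (Wrong timezone): agent_id=1 -> matches Nate
  - ticket 8 (Timeout error): agent_id=5 -> matches Dave
  - ticket 9 (Memory leak): agent_id=6 -> matches Mia
All 9 rows appear; 1 has NULL agent.

SQL:
SELECT a.title, b.name AS agent
FROM tickets a
LEFT JOIN agents b ON a.agent_id = b.id

Result:
title          | agent
---------------+------
Stale cache    | Nate 
Bad redirect   | Fiona
Login fails    | Dave 
Broken link    | Dave 
Slow page load | NULL 
Race condition | Fiona
Wrong timezone | Nate 
Timeout error  | Dave 
Memory leak    | Mia  


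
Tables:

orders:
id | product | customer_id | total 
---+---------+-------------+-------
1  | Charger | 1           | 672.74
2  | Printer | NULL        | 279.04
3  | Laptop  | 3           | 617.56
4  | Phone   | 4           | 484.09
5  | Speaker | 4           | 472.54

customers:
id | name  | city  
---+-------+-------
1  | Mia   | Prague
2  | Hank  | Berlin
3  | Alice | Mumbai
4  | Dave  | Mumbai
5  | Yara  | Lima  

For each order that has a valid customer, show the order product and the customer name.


INNER JOIN keeps only orders rows whose customer_id matches an id in customers. Walk through each order:
  - order 1 (Charger): customer_id=1 -> matches Mia
  - order 2 (Printer): customer_id=NULL, no match -> dropped
  - order 3 (Laptop): customer_id=3 -> matches Alice
  - order 4 (Phone): customer_id=4 -> matches Dave
  - order 5 (Speaker): customer_id=4 -> matches Dave
So 1 of 5 rows is dropped.

SQL:
SELECT a.product, b.name AS customer
FROM orders a
INNER JOIN customers b ON a.customer_id = b.id

Result:
product | customer
--------+---------
Charger | Mia     
Laptop  | Alice   
Phone   | Dave    
Speaker | Dave    


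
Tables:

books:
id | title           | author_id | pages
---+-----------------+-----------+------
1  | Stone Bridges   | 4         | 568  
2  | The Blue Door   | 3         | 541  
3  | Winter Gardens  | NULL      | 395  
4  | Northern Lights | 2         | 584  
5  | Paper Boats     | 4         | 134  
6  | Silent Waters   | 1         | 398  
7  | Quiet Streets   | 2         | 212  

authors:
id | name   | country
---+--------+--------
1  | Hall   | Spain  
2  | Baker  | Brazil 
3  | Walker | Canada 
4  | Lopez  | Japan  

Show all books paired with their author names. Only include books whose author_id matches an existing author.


INNER JOIN keeps only books rows whose author_id matches an id in authors. Walk through each book:
  - book 1 (Stone Bridges): author_id=4 -> matches Lopez
  - book 2 (The Blue Door): author_id=3 -> matches Walker
  - book 3 (Winter Gardens): author_id=NULL, no match -> dropped
  - book 4 (Northern Lights): author_id=2 -> matches Baker
  - book 5 (Paper Boats): author_id=4 -> matches Lopez
  - book 6 (Silent Waters): author_id=1 -> matches Hall
  - book 7 (Quiet Streets): author_id=2 -> matches Baker
So 1 of 7 rows is dropped.

SQL:
SELECT a.title, b.name AS author
FROM books a
INNER JOIN authors b ON a.author_id = b.id

Result:
title           | author
----------------+-------
Stone Bridges   | Lopez 
The Blue Door   | Walker
Northern Lights | Baker 
Paper Boats     | Lopez 
Silent Waters   | Hall  
Quiet Streets   | Baker 


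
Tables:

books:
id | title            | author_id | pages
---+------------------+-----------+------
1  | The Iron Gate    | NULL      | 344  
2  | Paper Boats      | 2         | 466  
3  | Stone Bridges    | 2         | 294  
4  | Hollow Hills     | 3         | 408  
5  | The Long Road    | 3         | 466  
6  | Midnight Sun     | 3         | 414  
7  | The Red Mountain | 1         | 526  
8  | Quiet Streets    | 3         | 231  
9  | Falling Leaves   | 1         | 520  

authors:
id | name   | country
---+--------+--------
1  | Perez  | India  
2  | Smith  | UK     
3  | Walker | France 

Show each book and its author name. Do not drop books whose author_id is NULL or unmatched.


LEFT JOIN keeps every row from books (the left table); where author_id has no match in authors, the author columns become NULL. Walk through each book:
  - book 1 (The Iron Gate): author_id=NULL, no match -> kept with NULL
  - book 2 (Paper Boats): author_id=2 -> matches Smith
  - book 3 (Stone Bridges): author_id=2 -> matches Smith
  - book 4 (Hollow Hills): author_id=3 -> matches Walker
  - book 5 (The Long Road): author_id=3 -> matches Walker
  - book 6 (Midnight Sun): author_id=3 -> matches Walker
  - book 7 (The Red Mountain): author_id=1 -> matches Perez
  - book 8 (Quiet Streets): author_id=3 -> matches Walker
  - book 9 (Falling Leaves): author_id=1 -> matches Perez
All 9 rows appear; 1 has NULL author.

SQL:
SELECT a.title, b.name AS author
FROM books a
LEFT JOIN authors b ON a.author_id = b.id

Result:
title            | author
-----------------+-------
The Iron Gate    | NULL  
Paper Boats      | Smith 
Stone Bridges    | Smith 
Hollow Hills     | Walker
The Long Road    | Walker
Midnight Sun     | Walker
The Red Mountain | Perez 
Quiet Streets    | Walker
Falling Leaves   | Perez 


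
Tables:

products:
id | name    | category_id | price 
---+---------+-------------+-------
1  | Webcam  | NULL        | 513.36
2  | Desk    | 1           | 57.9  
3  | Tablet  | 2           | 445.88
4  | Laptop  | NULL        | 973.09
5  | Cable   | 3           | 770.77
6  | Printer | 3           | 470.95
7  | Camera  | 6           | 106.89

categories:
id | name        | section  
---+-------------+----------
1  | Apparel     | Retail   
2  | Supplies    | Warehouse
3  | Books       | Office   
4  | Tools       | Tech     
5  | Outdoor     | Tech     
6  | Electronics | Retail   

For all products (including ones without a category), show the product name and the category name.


LEFT JOIN keeps every row from products (the left table); where category_id has no match in categories, the category columns become NULL. Walk through each product:
  - product 1 (Webcam): category_id=NULL, no match -> kept with NULL
  - product 2 (Desk): category_id=1 -> matches Apparel
  - product 3 (Tablet): category_id=2 -> matches Supplies
  - product 4 (Laptop): category_id=NULL, no match -> kept with NULL
  - product 5 (Cable): category_id=3 -> matches Books
  - product 6 (Printer): category_id=3 -> matches Books
  - product 7 (Camera): category_id=6 -> matches Electronics
All 7 rows appear; 2 have NULL category.

SQL:
SELECT a.name, b.name AS category
FROM products a
LEFT JOIN categories b ON a.category_id = b.id

Result:
name    | category   
--------+------------
Webcam  | NULL       
Desk    | Apparel    
Tablet  | Supplies   
Laptop  | NULL       
Cable   | Books      
Printer | Books      
Camera  | Electronics


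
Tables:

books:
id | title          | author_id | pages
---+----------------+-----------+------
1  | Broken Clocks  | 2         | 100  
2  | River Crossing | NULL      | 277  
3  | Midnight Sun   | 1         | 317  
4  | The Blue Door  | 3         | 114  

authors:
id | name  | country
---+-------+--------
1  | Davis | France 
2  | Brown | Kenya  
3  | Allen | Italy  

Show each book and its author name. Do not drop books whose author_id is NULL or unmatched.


LEFT JOIN keeps every row from books (the left table); where author_id has no match in authors, the author columns become NULL. Walk through each book:
  - book 1 (Broken Clocks): author_id=2 -> matches Brown
  - book 2 (River Crossing): author_id=NULL, no match -> kept with NULL
  - book 3 (Midnight Sun): author_id=1 -> matches Davis
  - book 4 (The Blue Door): author_id=3 -> matches Allen
All 4 rows appear; 1 has NULL author.

SQL:
SELECT a.title, b.name AS author
FROM books a
LEFT JOIN authors b ON a.author_id = b.id

Result:
title          | author
---------------+-------
Broken Clocks  | Brown 
River Crossing | NULL  
Midnight Sun   | Davis 
The Blue Door  | Allen 


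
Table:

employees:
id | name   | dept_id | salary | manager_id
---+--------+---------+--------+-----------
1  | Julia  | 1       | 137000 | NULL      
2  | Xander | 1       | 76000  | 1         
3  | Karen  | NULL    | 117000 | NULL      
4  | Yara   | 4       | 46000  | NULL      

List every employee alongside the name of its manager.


This is a self-join: employees is joined to a second copy of itself, matching each row's manager_id to another row's id. Use LEFT JOIN so rows with manager_id=NULL are kept.
  - employee 1 (Julia): manager_id=NULL -> NULL
  - employee 2 (Xander): manager_id=1 -> Julia
  - employee 3 (Karen): manager_id=NULL -> NULL
  - employee 4 (Yara): manager_id=NULL -> NULL

SQL:
SELECT a.name AS item, b.name AS manager
FROM employees a
LEFT JOIN employees b ON a.manager_id = b.id

Result:
item   | manager
-------+--------
Julia  | NULL   
Xander | Julia  
Karen  | NULL   
Yara   | NULL   


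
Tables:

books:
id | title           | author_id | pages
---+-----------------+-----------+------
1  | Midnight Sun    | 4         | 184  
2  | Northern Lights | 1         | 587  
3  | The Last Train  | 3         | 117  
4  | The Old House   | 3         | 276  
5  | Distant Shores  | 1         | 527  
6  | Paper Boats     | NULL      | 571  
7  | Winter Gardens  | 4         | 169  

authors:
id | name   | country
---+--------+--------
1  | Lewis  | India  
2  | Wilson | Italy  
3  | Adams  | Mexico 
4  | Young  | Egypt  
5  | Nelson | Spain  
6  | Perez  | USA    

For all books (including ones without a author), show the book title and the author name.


LEFT JOIN keeps every row from books (the left table); where author_id has no match in authors, the author columns become NULL. Walk through each book:
  - book 1 (Midnight Sun): author_id=4 -> matches Young
  - book 2 (Northern Lights): author_id=1 -> matches Lewis
  - book 3 (The Last Train): author_id=3 -> matches Adams
  - book 4 (The Old House): author_id=3 -> matches Adams
  - book 5 (Distant Shores): author_id=1 -> matches Lewis
  - book 6 (Paper Boats): author_id=NULL, no match -> kept with NULL
  - book 7 (Winter Gardens): author_id=4 -> matches Young
All 7 rows appear; 1 has NULL author.

SQL:
SELECT a.title, b.name AS author
FROM books a
LEFT JOIN authors b ON a.author_id = b.id

Result:
title           | author
----------------+-------
Midnight Sun    | Young 
Northern Lights | Lewis 
The Last Train  | Adams 
The Old House   | Adams 
Distant Shores  | Lewis 
Paper Boats     | NULL  
Winter Gardens  | Young 


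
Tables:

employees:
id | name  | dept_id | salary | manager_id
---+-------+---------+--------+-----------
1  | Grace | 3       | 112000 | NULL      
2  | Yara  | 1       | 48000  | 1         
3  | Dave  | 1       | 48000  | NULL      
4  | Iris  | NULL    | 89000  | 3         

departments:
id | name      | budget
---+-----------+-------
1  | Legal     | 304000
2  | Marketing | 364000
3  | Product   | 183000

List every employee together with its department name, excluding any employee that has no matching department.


INNER JOIN keeps only employees rows whose dept_id matches an id in departments. Walk through each employee:
  - employee 1 (Grace): dept_id=3 -> matches Product
  - employee 2 (Yara): dept_id=1 -> matches Legal
  - employee 3 (Dave): dept_id=1 -> matches Legal
  - employee 4 (Iris): dept_id=NULL, no match -> dropped
So 1 of 4 rows is dropped.

SQL:
SELECT a.name, b.name AS department
FROM employees a
INNER JOIN departments b ON a.dept_id = b.id

Result:
name  | department
------+-----------
Grace | Product   
Yara  | Legal     
Dave  | Legal     


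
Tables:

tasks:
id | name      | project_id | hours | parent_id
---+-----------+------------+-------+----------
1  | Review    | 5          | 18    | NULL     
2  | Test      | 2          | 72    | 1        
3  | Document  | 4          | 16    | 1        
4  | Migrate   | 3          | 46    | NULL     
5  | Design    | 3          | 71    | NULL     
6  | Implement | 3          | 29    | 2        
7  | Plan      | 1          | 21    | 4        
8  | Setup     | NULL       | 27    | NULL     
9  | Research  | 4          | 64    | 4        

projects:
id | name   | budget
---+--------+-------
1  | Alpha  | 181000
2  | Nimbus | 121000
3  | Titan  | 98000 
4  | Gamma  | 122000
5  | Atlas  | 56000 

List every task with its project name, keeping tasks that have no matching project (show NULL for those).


LEFT JOIN keeps every row from tasks (the left table); where project_id has no match in projects, the project columns become NULL. Walk through each task:
  - task 1 (Review): project_id=5 -> matches Atlas
  - task 2 (Test): project_id=2 -> matches Nimbus
  - task 3 (Document): project_id=4 -> matches Gamma
  - task 4 (Migrate): project_id=3 -> matches Titan
  - task 5 (Design): project_id=3 -> matches Titan
  - task 6 (Implement): project_id=3 -> matches Titan
  - task 7 (Plan): project_id=1 -> matches Alpha
  - task 8 (Setup): project_id=NULL, no match -> kept with NULL
  - task 9 (Research): project_id=4 -> matches Gamma
All 9 rows appear; 1 has NULL project.

SQL:
SELECT a.name, b.name AS project
FROM tasks a
LEFT JOIN projects b ON a.project_id = b.id

Result:
name      | project
----------+--------
Review    | Atlas  
Test      | Nimbus 
Document  | Gamma  
Migrate   | Titan  
Design    | Titan  
Implement | Titan  
Plan      | Alpha  
Setup     | NULL   
Research  | Gamma  
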